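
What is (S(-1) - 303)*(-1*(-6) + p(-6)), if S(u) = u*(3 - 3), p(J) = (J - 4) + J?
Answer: 3030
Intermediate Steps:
p(J) = -4 + 2*J (p(J) = (-4 + J) + J = -4 + 2*J)
S(u) = 0 (S(u) = u*0 = 0)
(S(-1) - 303)*(-1*(-6) + p(-6)) = (0 - 303)*(-1*(-6) + (-4 + 2*(-6))) = -303*(6 + (-4 - 12)) = -303*(6 - 16) = -303*(-10) = 3030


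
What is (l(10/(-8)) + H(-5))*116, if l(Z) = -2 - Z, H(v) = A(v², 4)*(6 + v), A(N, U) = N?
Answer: 2813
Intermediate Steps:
H(v) = v²*(6 + v)
(l(10/(-8)) + H(-5))*116 = ((-2 - 10/(-8)) + (-5)²*(6 - 5))*116 = ((-2 - 10*(-1)/8) + 25*1)*116 = ((-2 - 1*(-5/4)) + 25)*116 = ((-2 + 5/4) + 25)*116 = (-¾ + 25)*116 = (97/4)*116 = 2813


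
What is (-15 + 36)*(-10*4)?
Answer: -840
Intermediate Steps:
(-15 + 36)*(-10*4) = 21*(-40) = -840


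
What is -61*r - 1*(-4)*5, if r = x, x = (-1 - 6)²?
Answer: -2969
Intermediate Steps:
x = 49 (x = (-7)² = 49)
r = 49
-61*r - 1*(-4)*5 = -61*49 - 1*(-4)*5 = -2989 + 4*5 = -2989 + 20 = -2969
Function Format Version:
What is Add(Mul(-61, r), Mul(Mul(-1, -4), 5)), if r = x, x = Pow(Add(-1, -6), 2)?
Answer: -2969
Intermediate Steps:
x = 49 (x = Pow(-7, 2) = 49)
r = 49
Add(Mul(-61, r), Mul(Mul(-1, -4), 5)) = Add(Mul(-61, 49), Mul(Mul(-1, -4), 5)) = Add(-2989, Mul(4, 5)) = Add(-2989, 20) = -2969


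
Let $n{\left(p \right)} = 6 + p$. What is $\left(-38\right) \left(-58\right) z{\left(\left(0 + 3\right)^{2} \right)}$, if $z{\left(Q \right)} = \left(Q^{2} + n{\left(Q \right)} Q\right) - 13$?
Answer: $447412$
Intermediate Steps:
$z{\left(Q \right)} = -13 + Q^{2} + Q \left(6 + Q\right)$ ($z{\left(Q \right)} = \left(Q^{2} + \left(6 + Q\right) Q\right) - 13 = \left(Q^{2} + Q \left(6 + Q\right)\right) - 13 = -13 + Q^{2} + Q \left(6 + Q\right)$)
$\left(-38\right) \left(-58\right) z{\left(\left(0 + 3\right)^{2} \right)} = \left(-38\right) \left(-58\right) \left(-13 + \left(\left(0 + 3\right)^{2}\right)^{2} + \left(0 + 3\right)^{2} \left(6 + \left(0 + 3\right)^{2}\right)\right) = 2204 \left(-13 + \left(3^{2}\right)^{2} + 3^{2} \left(6 + 3^{2}\right)\right) = 2204 \left(-13 + 9^{2} + 9 \left(6 + 9\right)\right) = 2204 \left(-13 + 81 + 9 \cdot 15\right) = 2204 \left(-13 + 81 + 135\right) = 2204 \cdot 203 = 447412$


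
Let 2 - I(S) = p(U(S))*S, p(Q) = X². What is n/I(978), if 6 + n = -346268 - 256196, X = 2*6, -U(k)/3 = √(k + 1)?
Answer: 60247/14083 ≈ 4.2780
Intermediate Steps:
U(k) = -3*√(1 + k) (U(k) = -3*√(k + 1) = -3*√(1 + k))
X = 12
p(Q) = 144 (p(Q) = 12² = 144)
I(S) = 2 - 144*S
n = -602470 (n = -6 + (-346268 - 256196) = -6 - 602464 = -602470)
n/I(978) = -602470/(2 - 144*978) = -602470/(2 - 140832) = -602470/(-140830) = -602470*(-1/140830) = 60247/14083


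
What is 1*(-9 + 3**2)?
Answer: 0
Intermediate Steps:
1*(-9 + 3**2) = 1*(-9 + 9) = 1*0 = 0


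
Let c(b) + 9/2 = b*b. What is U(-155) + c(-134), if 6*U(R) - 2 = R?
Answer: 17926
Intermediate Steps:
U(R) = 1/3 + R/6
c(b) = -9/2 + b**2 (c(b) = -9/2 + b*b = -9/2 + b**2)
U(-155) + c(-134) = (1/3 + (1/6)*(-155)) + (-9/2 + (-134)**2) = (1/3 - 155/6) + (-9/2 + 17956) = -51/2 + 35903/2 = 17926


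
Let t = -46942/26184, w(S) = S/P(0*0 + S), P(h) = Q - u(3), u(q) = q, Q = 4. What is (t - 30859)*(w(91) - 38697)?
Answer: 7798981419197/6546 ≈ 1.1914e+9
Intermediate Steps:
P(h) = 1 (P(h) = 4 - 1*3 = 4 - 3 = 1)
w(S) = S (w(S) = S/1 = S*1 = S)
t = -23471/13092 (t = -46942*1/26184 = -23471/13092 ≈ -1.7928)
(t - 30859)*(w(91) - 38697) = (-23471/13092 - 30859)*(91 - 38697) = -404029499/13092*(-38606) = 7798981419197/6546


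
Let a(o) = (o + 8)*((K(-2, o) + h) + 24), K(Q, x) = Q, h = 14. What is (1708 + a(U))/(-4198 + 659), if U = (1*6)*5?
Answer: -3076/3539 ≈ -0.86917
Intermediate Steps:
U = 30 (U = 6*5 = 30)
a(o) = 288 + 36*o (a(o) = (o + 8)*((-2 + 14) + 24) = (8 + o)*(12 + 24) = (8 + o)*36 = 288 + 36*o)
(1708 + a(U))/(-4198 + 659) = (1708 + (288 + 36*30))/(-4198 + 659) = (1708 + (288 + 1080))/(-3539) = (1708 + 1368)*(-1/3539) = 3076*(-1/3539) = -3076/3539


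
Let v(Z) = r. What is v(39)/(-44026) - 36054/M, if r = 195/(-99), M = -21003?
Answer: 17460902509/10171458858 ≈ 1.7167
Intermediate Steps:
r = -65/33 (r = 195*(-1/99) = -65/33 ≈ -1.9697)
v(Z) = -65/33
v(39)/(-44026) - 36054/M = -65/33/(-44026) - 36054/(-21003) = -65/33*(-1/44026) - 36054*(-1/21003) = 65/1452858 + 12018/7001 = 17460902509/10171458858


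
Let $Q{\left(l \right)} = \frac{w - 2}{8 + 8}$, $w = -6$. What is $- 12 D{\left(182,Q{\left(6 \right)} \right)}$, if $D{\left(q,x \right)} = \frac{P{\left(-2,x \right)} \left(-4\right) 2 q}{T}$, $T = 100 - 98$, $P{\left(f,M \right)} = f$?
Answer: $-17472$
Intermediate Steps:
$Q{\left(l \right)} = - \frac{1}{2}$ ($Q{\left(l \right)} = \frac{-6 - 2}{8 + 8} = - \frac{8}{16} = \left(-8\right) \frac{1}{16} = - \frac{1}{2}$)
$T = 2$
$D{\left(q,x \right)} = 8 q$ ($D{\left(q,x \right)} = \frac{\left(-2\right) \left(-4\right) 2 q}{2} = 8 \cdot 2 q \frac{1}{2} = 16 q \frac{1}{2} = 8 q$)
$- 12 D{\left(182,Q{\left(6 \right)} \right)} = - 12 \cdot 8 \cdot 182 = \left(-12\right) 1456 = -17472$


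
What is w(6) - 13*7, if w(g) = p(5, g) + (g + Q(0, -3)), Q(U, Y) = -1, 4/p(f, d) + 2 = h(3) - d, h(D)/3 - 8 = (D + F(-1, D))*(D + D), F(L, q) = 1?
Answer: -1891/22 ≈ -85.955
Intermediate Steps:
h(D) = 24 + 6*D*(1 + D) (h(D) = 24 + 3*((D + 1)*(D + D)) = 24 + 3*((1 + D)*(2*D)) = 24 + 3*(2*D*(1 + D)) = 24 + 6*D*(1 + D))
p(f, d) = 4/(94 - d) (p(f, d) = 4/(-2 + ((24 + 6*3 + 6*3**2) - d)) = 4/(-2 + ((24 + 18 + 6*9) - d)) = 4/(-2 + ((24 + 18 + 54) - d)) = 4/(-2 + (96 - d)) = 4/(94 - d))
w(g) = -1 + g - 4/(-94 + g) (w(g) = -4/(-94 + g) + (g - 1) = -4/(-94 + g) + (-1 + g) = -1 + g - 4/(-94 + g))
w(6) - 13*7 = (-4 + (-1 + 6)*(-94 + 6))/(-94 + 6) - 13*7 = (-4 + 5*(-88))/(-88) - 91 = -(-4 - 440)/88 - 91 = -1/88*(-444) - 91 = 111/22 - 91 = -1891/22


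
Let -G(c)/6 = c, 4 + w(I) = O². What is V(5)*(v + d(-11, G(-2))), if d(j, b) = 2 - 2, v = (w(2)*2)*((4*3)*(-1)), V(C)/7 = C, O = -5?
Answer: -17640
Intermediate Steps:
w(I) = 21 (w(I) = -4 + (-5)² = -4 + 25 = 21)
V(C) = 7*C
G(c) = -6*c
v = -504 (v = (21*2)*((4*3)*(-1)) = 42*(12*(-1)) = 42*(-12) = -504)
d(j, b) = 0
V(5)*(v + d(-11, G(-2))) = (7*5)*(-504 + 0) = 35*(-504) = -17640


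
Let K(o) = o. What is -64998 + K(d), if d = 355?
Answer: -64643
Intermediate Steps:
-64998 + K(d) = -64998 + 355 = -64643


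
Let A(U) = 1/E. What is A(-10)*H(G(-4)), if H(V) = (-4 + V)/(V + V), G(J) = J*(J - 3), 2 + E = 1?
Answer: -3/7 ≈ -0.42857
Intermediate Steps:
E = -1 (E = -2 + 1 = -1)
A(U) = -1 (A(U) = 1/(-1) = -1)
G(J) = J*(-3 + J)
H(V) = (-4 + V)/(2*V) (H(V) = (-4 + V)/((2*V)) = (-4 + V)*(1/(2*V)) = (-4 + V)/(2*V))
A(-10)*H(G(-4)) = -(-4 - 4*(-3 - 4))/(2*((-4*(-3 - 4)))) = -(-4 - 4*(-7))/(2*((-4*(-7)))) = -(-4 + 28)/(2*28) = -24/(2*28) = -1*3/7 = -3/7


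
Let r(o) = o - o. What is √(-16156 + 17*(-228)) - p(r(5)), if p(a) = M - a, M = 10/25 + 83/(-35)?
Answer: 69/35 + 8*I*√313 ≈ 1.9714 + 141.53*I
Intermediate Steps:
M = -69/35 (M = 10*(1/25) + 83*(-1/35) = ⅖ - 83/35 = -69/35 ≈ -1.9714)
r(o) = 0
p(a) = -69/35 - a
√(-16156 + 17*(-228)) - p(r(5)) = √(-16156 + 17*(-228)) - (-69/35 - 1*0) = √(-16156 - 3876) - (-69/35 + 0) = √(-20032) - 1*(-69/35) = 8*I*√313 + 69/35 = 69/35 + 8*I*√313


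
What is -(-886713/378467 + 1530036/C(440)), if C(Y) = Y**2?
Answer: -101850124503/18317802800 ≈ -5.5602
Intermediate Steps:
-(-886713/378467 + 1530036/C(440)) = -(-886713/378467 + 1530036/(440**2)) = -(-886713*1/378467 + 1530036/193600) = -(-886713/378467 + 1530036*(1/193600)) = -(-886713/378467 + 382509/48400) = -1*101850124503/18317802800 = -101850124503/18317802800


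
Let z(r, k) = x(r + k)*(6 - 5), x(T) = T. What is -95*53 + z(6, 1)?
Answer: -5028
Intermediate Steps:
z(r, k) = k + r (z(r, k) = (r + k)*(6 - 5) = (k + r)*1 = k + r)
-95*53 + z(6, 1) = -95*53 + (1 + 6) = -5035 + 7 = -5028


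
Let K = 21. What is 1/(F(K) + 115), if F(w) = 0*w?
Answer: 1/115 ≈ 0.0086956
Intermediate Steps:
F(w) = 0
1/(F(K) + 115) = 1/(0 + 115) = 1/115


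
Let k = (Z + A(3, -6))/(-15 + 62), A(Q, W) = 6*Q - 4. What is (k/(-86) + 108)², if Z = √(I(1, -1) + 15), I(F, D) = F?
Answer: 47636991081/4084441 ≈ 11663.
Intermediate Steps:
A(Q, W) = -4 + 6*Q
Z = 4 (Z = √(1 + 15) = √16 = 4)
k = 18/47 (k = (4 + (-4 + 6*3))/(-15 + 62) = (4 + (-4 + 18))/47 = (4 + 14)*(1/47) = 18*(1/47) = 18/47 ≈ 0.38298)
(k/(-86) + 108)² = ((18/47)/(-86) + 108)² = ((18/47)*(-1/86) + 108)² = (-9/2021 + 108)² = (218259/2021)² = 47636991081/4084441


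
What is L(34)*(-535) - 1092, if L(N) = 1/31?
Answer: -34387/31 ≈ -1109.3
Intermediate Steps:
L(N) = 1/31
L(34)*(-535) - 1092 = (1/31)*(-535) - 1092 = -535/31 - 1092 = -34387/31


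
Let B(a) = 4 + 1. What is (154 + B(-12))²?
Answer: 25281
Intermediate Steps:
B(a) = 5
(154 + B(-12))² = (154 + 5)² = 159² = 25281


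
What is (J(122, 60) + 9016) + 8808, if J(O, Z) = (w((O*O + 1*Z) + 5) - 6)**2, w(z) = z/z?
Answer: 17849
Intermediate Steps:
w(z) = 1
J(O, Z) = 25 (J(O, Z) = (1 - 6)**2 = (-5)**2 = 25)
(J(122, 60) + 9016) + 8808 = (25 + 9016) + 8808 = 9041 + 8808 = 17849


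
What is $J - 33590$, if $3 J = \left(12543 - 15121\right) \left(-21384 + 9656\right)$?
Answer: $\frac{30134014}{3} \approx 1.0045 \cdot 10^{7}$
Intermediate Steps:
$J = \frac{30234784}{3}$ ($J = \frac{\left(12543 - 15121\right) \left(-21384 + 9656\right)}{3} = \frac{\left(-2578\right) \left(-11728\right)}{3} = \frac{1}{3} \cdot 30234784 = \frac{30234784}{3} \approx 1.0078 \cdot 10^{7}$)
$J - 33590 = \frac{30234784}{3} - 33590 = \frac{30134014}{3}$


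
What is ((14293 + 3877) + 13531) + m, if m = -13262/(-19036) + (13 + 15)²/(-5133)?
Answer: 1548807270505/48855894 ≈ 31702.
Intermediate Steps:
m = 26574811/48855894 (m = -13262*(-1/19036) + 28²*(-1/5133) = 6631/9518 + 784*(-1/5133) = 6631/9518 - 784/5133 = 26574811/48855894 ≈ 0.54394)
((14293 + 3877) + 13531) + m = ((14293 + 3877) + 13531) + 26574811/48855894 = (18170 + 13531) + 26574811/48855894 = 31701 + 26574811/48855894 = 1548807270505/48855894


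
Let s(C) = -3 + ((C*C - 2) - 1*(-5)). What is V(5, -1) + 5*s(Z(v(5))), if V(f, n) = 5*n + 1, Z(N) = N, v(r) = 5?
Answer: 121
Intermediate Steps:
s(C) = C**2 (s(C) = -3 + ((C**2 - 2) + 5) = -3 + ((-2 + C**2) + 5) = -3 + (3 + C**2) = C**2)
V(f, n) = 1 + 5*n
V(5, -1) + 5*s(Z(v(5))) = (1 + 5*(-1)) + 5*5**2 = (1 - 5) + 5*25 = -4 + 125 = 121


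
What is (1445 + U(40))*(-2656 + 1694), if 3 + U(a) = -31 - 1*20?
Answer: -1338142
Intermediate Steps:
U(a) = -54 (U(a) = -3 + (-31 - 1*20) = -3 + (-31 - 20) = -3 - 51 = -54)
(1445 + U(40))*(-2656 + 1694) = (1445 - 54)*(-2656 + 1694) = 1391*(-962) = -1338142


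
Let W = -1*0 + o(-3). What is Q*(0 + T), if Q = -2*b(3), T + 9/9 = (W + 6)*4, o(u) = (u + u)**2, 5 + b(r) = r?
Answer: 668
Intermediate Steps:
b(r) = -5 + r
o(u) = 4*u**2 (o(u) = (2*u)**2 = 4*u**2)
W = 36 (W = -1*0 + 4*(-3)**2 = 0 + 4*9 = 0 + 36 = 36)
T = 167 (T = -1 + (36 + 6)*4 = -1 + 42*4 = -1 + 168 = 167)
Q = 4 (Q = -2*(-5 + 3) = -2*(-2) = 4)
Q*(0 + T) = 4*(0 + 167) = 4*167 = 668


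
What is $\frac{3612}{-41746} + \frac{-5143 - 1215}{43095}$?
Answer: $- \frac{12384712}{52913055} \approx -0.23406$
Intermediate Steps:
$\frac{3612}{-41746} + \frac{-5143 - 1215}{43095} = 3612 \left(- \frac{1}{41746}\right) + \left(-5143 - 1215\right) \frac{1}{43095} = - \frac{1806}{20873} - \frac{374}{2535} = - \frac{12384712}{52913055}$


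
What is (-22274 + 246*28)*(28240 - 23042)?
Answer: -79976428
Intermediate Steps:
(-22274 + 246*28)*(28240 - 23042) = (-22274 + 6888)*5198 = -15386*5198 = -79976428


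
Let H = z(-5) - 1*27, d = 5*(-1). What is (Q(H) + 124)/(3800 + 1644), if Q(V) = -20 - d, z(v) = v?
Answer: 109/5444 ≈ 0.020022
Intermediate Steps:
d = -5
H = -32 (H = -5 - 1*27 = -5 - 27 = -32)
Q(V) = -15 (Q(V) = -20 - 1*(-5) = -20 + 5 = -15)
(Q(H) + 124)/(3800 + 1644) = (-15 + 124)/(3800 + 1644) = 109/5444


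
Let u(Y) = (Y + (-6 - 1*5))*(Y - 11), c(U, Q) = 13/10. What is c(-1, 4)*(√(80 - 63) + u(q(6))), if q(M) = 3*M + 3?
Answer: 130 + 13*√17/10 ≈ 135.36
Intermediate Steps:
c(U, Q) = 13/10 (c(U, Q) = 13*(⅒) = 13/10)
q(M) = 3 + 3*M
u(Y) = (-11 + Y)² (u(Y) = (Y + (-6 - 5))*(-11 + Y) = (Y - 11)*(-11 + Y) = (-11 + Y)*(-11 + Y) = (-11 + Y)²)
c(-1, 4)*(√(80 - 63) + u(q(6))) = 13*(√(80 - 63) + (-11 + (3 + 3*6))²)/10 = 13*(√17 + (-11 + (3 + 18))²)/10 = 13*(√17 + (-11 + 21)²)/10 = 13*(√17 + 10²)/10 = 13*(√17 + 100)/10 = 13*(100 + √17)/10 = 130 + 13*√17/10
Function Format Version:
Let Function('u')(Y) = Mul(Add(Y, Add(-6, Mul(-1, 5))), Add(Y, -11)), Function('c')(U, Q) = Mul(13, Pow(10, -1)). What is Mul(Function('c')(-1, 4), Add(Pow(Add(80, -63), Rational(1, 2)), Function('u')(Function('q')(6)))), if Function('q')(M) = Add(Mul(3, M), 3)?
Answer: Add(130, Mul(Rational(13, 10), Pow(17, Rational(1, 2)))) ≈ 135.36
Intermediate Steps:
Function('c')(U, Q) = Rational(13, 10) (Function('c')(U, Q) = Mul(13, Rational(1, 10)) = Rational(13, 10))
Function('q')(M) = Add(3, Mul(3, M))
Function('u')(Y) = Pow(Add(-11, Y), 2) (Function('u')(Y) = Mul(Add(Y, Add(-6, -5)), Add(-11, Y)) = Mul(Add(Y, -11), Add(-11, Y)) = Mul(Add(-11, Y), Add(-11, Y)) = Pow(Add(-11, Y), 2))
Mul(Function('c')(-1, 4), Add(Pow(Add(80, -63), Rational(1, 2)), Function('u')(Function('q')(6)))) = Mul(Rational(13, 10), Add(Pow(Add(80, -63), Rational(1, 2)), Pow(Add(-11, Add(3, Mul(3, 6))), 2))) = Mul(Rational(13, 10), Add(Pow(17, Rational(1, 2)), Pow(Add(-11, Add(3, 18)), 2))) = Mul(Rational(13, 10), Add(Pow(17, Rational(1, 2)), Pow(Add(-11, 21), 2))) = Mul(Rational(13, 10), Add(Pow(17, Rational(1, 2)), Pow(10, 2))) = Mul(Rational(13, 10), Add(Pow(17, Rational(1, 2)), 100)) = Mul(Rational(13, 10), Add(100, Pow(17, Rational(1, 2)))) = Add(130, Mul(Rational(13, 10), Pow(17, Rational(1, 2))))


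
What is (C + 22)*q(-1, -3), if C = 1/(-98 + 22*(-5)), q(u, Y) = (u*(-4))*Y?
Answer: -13725/52 ≈ -263.94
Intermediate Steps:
q(u, Y) = -4*Y*u (q(u, Y) = (-4*u)*Y = -4*Y*u)
C = -1/208 (C = 1/(-98 - 110) = 1/(-208) = -1/208 ≈ -0.0048077)
(C + 22)*q(-1, -3) = (-1/208 + 22)*(-4*(-3)*(-1)) = (4575/208)*(-12) = -13725/52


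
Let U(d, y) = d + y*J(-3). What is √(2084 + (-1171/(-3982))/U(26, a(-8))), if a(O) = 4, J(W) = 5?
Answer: √17480636028867/91586 ≈ 45.651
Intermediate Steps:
U(d, y) = d + 5*y (U(d, y) = d + y*5 = d + 5*y)
√(2084 + (-1171/(-3982))/U(26, a(-8))) = √(2084 + (-1171/(-3982))/(26 + 5*4)) = √(2084 + (-1171*(-1/3982))/(26 + 20)) = √(2084 + (1171/3982)/46) = √(2084 + (1171/3982)*(1/46)) = √(2084 + 1171/183172) = √(381731619/183172) = √17480636028867/91586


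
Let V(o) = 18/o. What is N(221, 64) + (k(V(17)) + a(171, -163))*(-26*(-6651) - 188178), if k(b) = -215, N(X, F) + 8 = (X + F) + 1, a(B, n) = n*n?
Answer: -401950930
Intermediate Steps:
a(B, n) = n²
N(X, F) = -7 + F + X (N(X, F) = -8 + ((X + F) + 1) = -8 + ((F + X) + 1) = -8 + (1 + F + X) = -7 + F + X)
N(221, 64) + (k(V(17)) + a(171, -163))*(-26*(-6651) - 188178) = (-7 + 64 + 221) + (-215 + (-163)²)*(-26*(-6651) - 188178) = 278 + (-215 + 26569)*(172926 - 188178) = 278 + 26354*(-15252) = 278 - 401951208 = -401950930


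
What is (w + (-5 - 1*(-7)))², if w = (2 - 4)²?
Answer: 36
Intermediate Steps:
w = 4 (w = (-2)² = 4)
(w + (-5 - 1*(-7)))² = (4 + (-5 - 1*(-7)))² = (4 + (-5 + 7))² = (4 + 2)² = 6² = 36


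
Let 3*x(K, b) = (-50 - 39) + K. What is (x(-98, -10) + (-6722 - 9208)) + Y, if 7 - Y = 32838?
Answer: -146470/3 ≈ -48823.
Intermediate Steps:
x(K, b) = -89/3 + K/3 (x(K, b) = ((-50 - 39) + K)/3 = (-89 + K)/3 = -89/3 + K/3)
Y = -32831 (Y = 7 - 1*32838 = 7 - 32838 = -32831)
(x(-98, -10) + (-6722 - 9208)) + Y = ((-89/3 + (⅓)*(-98)) + (-6722 - 9208)) - 32831 = ((-89/3 - 98/3) - 15930) - 32831 = (-187/3 - 15930) - 32831 = -47977/3 - 32831 = -146470/3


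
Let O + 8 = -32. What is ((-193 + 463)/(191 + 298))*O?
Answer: -3600/163 ≈ -22.086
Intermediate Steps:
O = -40 (O = -8 - 32 = -40)
((-193 + 463)/(191 + 298))*O = ((-193 + 463)/(191 + 298))*(-40) = (270/489)*(-40) = (270*(1/489))*(-40) = (90/163)*(-40) = -3600/163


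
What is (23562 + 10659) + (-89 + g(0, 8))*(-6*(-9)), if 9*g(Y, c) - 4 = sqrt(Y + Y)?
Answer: 29439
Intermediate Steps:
g(Y, c) = 4/9 + sqrt(2)*sqrt(Y)/9 (g(Y, c) = 4/9 + sqrt(Y + Y)/9 = 4/9 + sqrt(2*Y)/9 = 4/9 + (sqrt(2)*sqrt(Y))/9 = 4/9 + sqrt(2)*sqrt(Y)/9)
(23562 + 10659) + (-89 + g(0, 8))*(-6*(-9)) = (23562 + 10659) + (-89 + (4/9 + sqrt(2)*sqrt(0)/9))*(-6*(-9)) = 34221 + (-89 + (4/9 + (1/9)*sqrt(2)*0))*54 = 34221 + (-89 + (4/9 + 0))*54 = 34221 + (-89 + 4/9)*54 = 34221 - 797/9*54 = 34221 - 4782 = 29439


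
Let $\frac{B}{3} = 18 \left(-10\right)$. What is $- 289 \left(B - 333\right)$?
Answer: $252297$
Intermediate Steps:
$B = -540$ ($B = 3 \cdot 18 \left(-10\right) = 3 \left(-180\right) = -540$)
$- 289 \left(B - 333\right) = - 289 \left(-540 - 333\right) = \left(-289\right) \left(-873\right) = 252297$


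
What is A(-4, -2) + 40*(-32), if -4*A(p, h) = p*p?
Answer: -1284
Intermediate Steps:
A(p, h) = -p²/4 (A(p, h) = -p*p/4 = -p²/4)
A(-4, -2) + 40*(-32) = -¼*(-4)² + 40*(-32) = -¼*16 - 1280 = -4 - 1280 = -1284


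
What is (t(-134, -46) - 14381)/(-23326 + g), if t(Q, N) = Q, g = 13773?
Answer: 14515/9553 ≈ 1.5194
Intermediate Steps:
(t(-134, -46) - 14381)/(-23326 + g) = (-134 - 14381)/(-23326 + 13773) = -14515/(-9553) = -14515*(-1/9553) = 14515/9553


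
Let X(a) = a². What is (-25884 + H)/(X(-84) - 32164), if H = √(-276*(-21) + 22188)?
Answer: 6471/6277 - √1749/6277 ≈ 1.0242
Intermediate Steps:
H = 4*√1749 (H = √(5796 + 22188) = √27984 = 4*√1749 ≈ 167.28)
(-25884 + H)/(X(-84) - 32164) = (-25884 + 4*√1749)/((-84)² - 32164) = (-25884 + 4*√1749)/(7056 - 32164) = (-25884 + 4*√1749)/(-25108) = (-25884 + 4*√1749)*(-1/25108) = 6471/6277 - √1749/6277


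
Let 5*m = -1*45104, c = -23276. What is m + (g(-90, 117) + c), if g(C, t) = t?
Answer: -160899/5 ≈ -32180.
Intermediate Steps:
m = -45104/5 (m = (-1*45104)/5 = (1/5)*(-45104) = -45104/5 ≈ -9020.8)
m + (g(-90, 117) + c) = -45104/5 + (117 - 23276) = -45104/5 - 23159 = -160899/5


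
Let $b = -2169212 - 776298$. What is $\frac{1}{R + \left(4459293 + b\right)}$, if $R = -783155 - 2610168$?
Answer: $- \frac{1}{1879540} \approx -5.3205 \cdot 10^{-7}$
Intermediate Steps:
$b = -2945510$ ($b = -2169212 - 776298 = -2945510$)
$R = -3393323$
$\frac{1}{R + \left(4459293 + b\right)} = \frac{1}{-3393323 + \left(4459293 - 2945510\right)} = \frac{1}{-3393323 + 1513783} = \frac{1}{-1879540} = - \frac{1}{1879540}$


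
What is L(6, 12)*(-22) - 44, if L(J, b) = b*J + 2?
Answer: -1672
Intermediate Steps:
L(J, b) = 2 + J*b (L(J, b) = J*b + 2 = 2 + J*b)
L(6, 12)*(-22) - 44 = (2 + 6*12)*(-22) - 44 = (2 + 72)*(-22) - 44 = 74*(-22) - 44 = -1628 - 44 = -1672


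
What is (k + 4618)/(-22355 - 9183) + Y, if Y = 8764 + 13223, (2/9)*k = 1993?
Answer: 1386824839/63076 ≈ 21987.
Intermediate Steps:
k = 17937/2 (k = (9/2)*1993 = 17937/2 ≈ 8968.5)
Y = 21987
(k + 4618)/(-22355 - 9183) + Y = (17937/2 + 4618)/(-22355 - 9183) + 21987 = (27173/2)/(-31538) + 21987 = (27173/2)*(-1/31538) + 21987 = -27173/63076 + 21987 = 1386824839/63076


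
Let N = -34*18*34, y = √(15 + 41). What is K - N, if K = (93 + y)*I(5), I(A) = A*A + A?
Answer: 23598 + 60*√14 ≈ 23823.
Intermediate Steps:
y = 2*√14 (y = √56 = 2*√14 ≈ 7.4833)
I(A) = A + A² (I(A) = A² + A = A + A²)
K = 2790 + 60*√14 (K = (93 + 2*√14)*(5*(1 + 5)) = (93 + 2*√14)*(5*6) = (93 + 2*√14)*30 = 2790 + 60*√14 ≈ 3014.5)
N = -20808 (N = -612*34 = -20808)
K - N = (2790 + 60*√14) - 1*(-20808) = (2790 + 60*√14) + 20808 = 23598 + 60*√14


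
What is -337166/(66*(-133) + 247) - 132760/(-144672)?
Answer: 6238881889/154274604 ≈ 40.440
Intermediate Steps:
-337166/(66*(-133) + 247) - 132760/(-144672) = -337166/(-8778 + 247) - 132760*(-1/144672) = -337166/(-8531) + 16595/18084 = -337166*(-1/8531) + 16595/18084 = 337166/8531 + 16595/18084 = 6238881889/154274604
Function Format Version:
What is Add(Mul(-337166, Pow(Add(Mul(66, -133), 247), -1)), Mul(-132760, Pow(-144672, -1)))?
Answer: Rational(6238881889, 154274604) ≈ 40.440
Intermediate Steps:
Add(Mul(-337166, Pow(Add(Mul(66, -133), 247), -1)), Mul(-132760, Pow(-144672, -1))) = Add(Mul(-337166, Pow(Add(-8778, 247), -1)), Mul(-132760, Rational(-1, 144672))) = Add(Mul(-337166, Pow(-8531, -1)), Rational(16595, 18084)) = Add(Mul(-337166, Rational(-1, 8531)), Rational(16595, 18084)) = Add(Rational(337166, 8531), Rational(16595, 18084)) = Rational(6238881889, 154274604)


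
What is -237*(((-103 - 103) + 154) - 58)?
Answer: 26070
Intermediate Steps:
-237*(((-103 - 103) + 154) - 58) = -237*((-206 + 154) - 58) = -237*(-52 - 58) = -237*(-110) = 26070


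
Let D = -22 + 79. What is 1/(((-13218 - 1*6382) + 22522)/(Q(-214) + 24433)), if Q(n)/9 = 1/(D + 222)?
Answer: 378712/45291 ≈ 8.3618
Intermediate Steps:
D = 57
Q(n) = 1/31 (Q(n) = 9/(57 + 222) = 9/279 = 9*(1/279) = 1/31)
1/(((-13218 - 1*6382) + 22522)/(Q(-214) + 24433)) = 1/(((-13218 - 1*6382) + 22522)/(1/31 + 24433)) = 1/(((-13218 - 6382) + 22522)/(757424/31)) = 1/((-19600 + 22522)*(31/757424)) = 1/(2922*(31/757424)) = 1/(45291/378712) = 378712/45291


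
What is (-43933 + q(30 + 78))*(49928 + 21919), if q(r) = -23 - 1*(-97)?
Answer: -3151137573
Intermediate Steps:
q(r) = 74 (q(r) = -23 + 97 = 74)
(-43933 + q(30 + 78))*(49928 + 21919) = (-43933 + 74)*(49928 + 21919) = -43859*71847 = -3151137573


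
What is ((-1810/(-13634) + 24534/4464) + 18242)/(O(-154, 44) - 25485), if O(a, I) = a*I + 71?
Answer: -10283244361/18140309680 ≈ -0.56687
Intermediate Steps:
O(a, I) = 71 + I*a (O(a, I) = I*a + 71 = 71 + I*a)
((-1810/(-13634) + 24534/4464) + 18242)/(O(-154, 44) - 25485) = ((-1810/(-13634) + 24534/4464) + 18242)/((71 + 44*(-154)) - 25485) = ((-1810*(-1/13634) + 24534*(1/4464)) + 18242)/((71 - 6776) - 25485) = ((905/6817 + 1363/248) + 18242)/(-6705 - 25485) = (9516011/1690616 + 18242)/(-32190) = (30849733083/1690616)*(-1/32190) = -10283244361/18140309680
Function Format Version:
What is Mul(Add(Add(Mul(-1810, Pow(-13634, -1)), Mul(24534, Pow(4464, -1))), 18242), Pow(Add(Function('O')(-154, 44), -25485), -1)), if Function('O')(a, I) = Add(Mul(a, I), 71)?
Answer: Rational(-10283244361, 18140309680) ≈ -0.56687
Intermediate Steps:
Function('O')(a, I) = Add(71, Mul(I, a)) (Function('O')(a, I) = Add(Mul(I, a), 71) = Add(71, Mul(I, a)))
Mul(Add(Add(Mul(-1810, Pow(-13634, -1)), Mul(24534, Pow(4464, -1))), 18242), Pow(Add(Function('O')(-154, 44), -25485), -1)) = Mul(Add(Add(Mul(-1810, Pow(-13634, -1)), Mul(24534, Pow(4464, -1))), 18242), Pow(Add(Add(71, Mul(44, -154)), -25485), -1)) = Mul(Add(Add(Mul(-1810, Rational(-1, 13634)), Mul(24534, Rational(1, 4464))), 18242), Pow(Add(Add(71, -6776), -25485), -1)) = Mul(Add(Add(Rational(905, 6817), Rational(1363, 248)), 18242), Pow(Add(-6705, -25485), -1)) = Mul(Add(Rational(9516011, 1690616), 18242), Pow(-32190, -1)) = Mul(Rational(30849733083, 1690616), Rational(-1, 32190)) = Rational(-10283244361, 18140309680)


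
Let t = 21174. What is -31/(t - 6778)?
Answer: -31/14396 ≈ -0.0021534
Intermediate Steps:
-31/(t - 6778) = -31/(21174 - 6778) = -31/14396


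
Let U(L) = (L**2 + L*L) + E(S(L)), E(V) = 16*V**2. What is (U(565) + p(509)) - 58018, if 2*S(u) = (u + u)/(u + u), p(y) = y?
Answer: 580945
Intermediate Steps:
S(u) = 1/2 (S(u) = ((u + u)/(u + u))/2 = ((2*u)/((2*u)))/2 = ((2*u)*(1/(2*u)))/2 = (1/2)*1 = 1/2)
U(L) = 4 + 2*L**2 (U(L) = (L**2 + L*L) + 16*(1/2)**2 = (L**2 + L**2) + 16*(1/4) = 2*L**2 + 4 = 4 + 2*L**2)
(U(565) + p(509)) - 58018 = ((4 + 2*565**2) + 509) - 58018 = ((4 + 2*319225) + 509) - 58018 = ((4 + 638450) + 509) - 58018 = (638454 + 509) - 58018 = 638963 - 58018 = 580945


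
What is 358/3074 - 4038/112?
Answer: -3093179/86072 ≈ -35.937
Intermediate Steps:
358/3074 - 4038/112 = 358*(1/3074) - 4038*1/112 = 179/1537 - 2019/56 = -3093179/86072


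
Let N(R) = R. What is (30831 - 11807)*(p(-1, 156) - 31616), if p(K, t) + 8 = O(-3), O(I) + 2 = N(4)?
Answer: -601576928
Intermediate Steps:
O(I) = 2 (O(I) = -2 + 4 = 2)
p(K, t) = -6 (p(K, t) = -8 + 2 = -6)
(30831 - 11807)*(p(-1, 156) - 31616) = (30831 - 11807)*(-6 - 31616) = 19024*(-31622) = -601576928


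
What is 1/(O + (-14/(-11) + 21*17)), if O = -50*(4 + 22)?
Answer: -11/10359 ≈ -0.0010619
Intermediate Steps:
O = -1300 (O = -50*26 = -1300)
1/(O + (-14/(-11) + 21*17)) = 1/(-1300 + (-14/(-11) + 21*17)) = 1/(-1300 + (-14*(-1/11) + 357)) = 1/(-1300 + (14/11 + 357)) = 1/(-1300 + 3941/11) = 1/(-10359/11) = -11/10359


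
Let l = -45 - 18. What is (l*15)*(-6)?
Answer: 5670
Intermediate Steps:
l = -63
(l*15)*(-6) = -63*15*(-6) = -945*(-6) = 5670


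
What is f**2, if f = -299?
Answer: 89401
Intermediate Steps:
f**2 = (-299)**2 = 89401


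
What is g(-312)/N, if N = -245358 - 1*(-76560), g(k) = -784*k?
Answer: -5824/4019 ≈ -1.4491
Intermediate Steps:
N = -168798 (N = -245358 + 76560 = -168798)
g(-312)/N = -784*(-312)/(-168798) = 244608*(-1/168798) = -5824/4019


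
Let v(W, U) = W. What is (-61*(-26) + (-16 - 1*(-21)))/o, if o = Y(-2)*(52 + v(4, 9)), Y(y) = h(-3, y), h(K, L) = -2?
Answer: -1591/112 ≈ -14.205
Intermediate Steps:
Y(y) = -2
o = -112 (o = -2*(52 + 4) = -2*56 = -112)
(-61*(-26) + (-16 - 1*(-21)))/o = (-61*(-26) + (-16 - 1*(-21)))/(-112) = (1586 + (-16 + 21))*(-1/112) = (1586 + 5)*(-1/112) = 1591*(-1/112) = -1591/112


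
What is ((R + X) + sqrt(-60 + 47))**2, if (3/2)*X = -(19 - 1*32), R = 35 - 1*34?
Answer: 724/9 + 58*I*sqrt(13)/3 ≈ 80.444 + 69.707*I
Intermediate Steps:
R = 1 (R = 35 - 34 = 1)
X = 26/3 (X = 2*(-(19 - 1*32))/3 = 2*(-(19 - 32))/3 = 2*(-1*(-13))/3 = (2/3)*13 = 26/3 ≈ 8.6667)
((R + X) + sqrt(-60 + 47))**2 = ((1 + 26/3) + sqrt(-60 + 47))**2 = (29/3 + sqrt(-13))**2 = (29/3 + I*sqrt(13))**2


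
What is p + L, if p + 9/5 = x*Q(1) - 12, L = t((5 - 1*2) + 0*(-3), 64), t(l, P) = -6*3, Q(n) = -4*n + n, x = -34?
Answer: 351/5 ≈ 70.200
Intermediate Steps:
Q(n) = -3*n
t(l, P) = -18
L = -18
p = 441/5 (p = -9/5 + (-(-102) - 12) = -9/5 + (-34*(-3) - 12) = -9/5 + (102 - 12) = -9/5 + 90 = 441/5 ≈ 88.200)
p + L = 441/5 - 18 = 351/5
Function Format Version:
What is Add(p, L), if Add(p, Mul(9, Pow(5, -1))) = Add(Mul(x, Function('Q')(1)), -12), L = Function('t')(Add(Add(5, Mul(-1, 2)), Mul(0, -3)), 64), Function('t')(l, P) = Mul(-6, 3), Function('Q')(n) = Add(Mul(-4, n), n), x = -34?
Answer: Rational(351, 5) ≈ 70.200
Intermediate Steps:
Function('Q')(n) = Mul(-3, n)
Function('t')(l, P) = -18
L = -18
p = Rational(441, 5) (p = Add(Rational(-9, 5), Add(Mul(-34, Mul(-3, 1)), -12)) = Add(Rational(-9, 5), Add(Mul(-34, -3), -12)) = Add(Rational(-9, 5), Add(102, -12)) = Add(Rational(-9, 5), 90) = Rational(441, 5) ≈ 88.200)
Add(p, L) = Add(Rational(441, 5), -18) = Rational(351, 5)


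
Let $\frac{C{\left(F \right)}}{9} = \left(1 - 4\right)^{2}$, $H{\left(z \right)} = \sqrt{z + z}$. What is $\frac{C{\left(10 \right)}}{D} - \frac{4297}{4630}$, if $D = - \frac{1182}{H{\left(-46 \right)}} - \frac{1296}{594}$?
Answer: $- \frac{2270842273}{2416531270} - \frac{71511 i \sqrt{23}}{521929} \approx -0.93971 - 0.65709 i$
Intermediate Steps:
$H{\left(z \right)} = \sqrt{2} \sqrt{z}$ ($H{\left(z \right)} = \sqrt{2 z} = \sqrt{2} \sqrt{z}$)
$C{\left(F \right)} = 81$ ($C{\left(F \right)} = 9 \left(1 - 4\right)^{2} = 9 \left(-3\right)^{2} = 9 \cdot 9 = 81$)
$D = - \frac{24}{11} + \frac{591 i \sqrt{23}}{23}$ ($D = - \frac{1182}{\sqrt{2} \sqrt{-46}} - \frac{1296}{594} = - \frac{1182}{\sqrt{2} i \sqrt{46}} - \frac{24}{11} = - \frac{1182}{2 i \sqrt{23}} - \frac{24}{11} = - 1182 \left(- \frac{i \sqrt{23}}{46}\right) - \frac{24}{11} = \frac{591 i \sqrt{23}}{23} - \frac{24}{11} = - \frac{24}{11} + \frac{591 i \sqrt{23}}{23} \approx -2.1818 + 123.23 i$)
$\frac{C{\left(10 \right)}}{D} - \frac{4297}{4630} = \frac{81}{- \frac{24}{11} + \frac{591 i \sqrt{23}}{23}} - \frac{4297}{4630} = - \frac{4297}{4630} + \frac{81}{- \frac{24}{11} + \frac{591 i \sqrt{23}}{23}}$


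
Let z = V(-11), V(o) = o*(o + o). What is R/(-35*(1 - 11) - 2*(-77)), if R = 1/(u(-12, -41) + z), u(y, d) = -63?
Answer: 1/90216 ≈ 1.1085e-5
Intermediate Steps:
V(o) = 2*o**2 (V(o) = o*(2*o) = 2*o**2)
z = 242 (z = 2*(-11)**2 = 2*121 = 242)
R = 1/179 (R = 1/(-63 + 242) = 1/179 ≈ 0.0055866)
R/(-35*(1 - 11) - 2*(-77)) = 1/(179*(-35*(1 - 11) - 2*(-77))) = 1/(179*(-35*(-10) - 1*(-154))) = 1/(179*(350 + 154)) = (1/179)/504 = (1/179)*(1/504) = 1/90216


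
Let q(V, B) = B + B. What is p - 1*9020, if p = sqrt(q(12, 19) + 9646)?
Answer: -9020 + 6*sqrt(269) ≈ -8921.6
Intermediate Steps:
q(V, B) = 2*B
p = 6*sqrt(269) (p = sqrt(2*19 + 9646) = sqrt(38 + 9646) = sqrt(9684) = 6*sqrt(269) ≈ 98.407)
p - 1*9020 = 6*sqrt(269) - 1*9020 = 6*sqrt(269) - 9020 = -9020 + 6*sqrt(269)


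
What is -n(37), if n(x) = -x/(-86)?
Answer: -37/86 ≈ -0.43023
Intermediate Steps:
n(x) = x/86 (n(x) = -x*(-1)/86 = -(-1)*x/86 = x/86)
-n(37) = -37/86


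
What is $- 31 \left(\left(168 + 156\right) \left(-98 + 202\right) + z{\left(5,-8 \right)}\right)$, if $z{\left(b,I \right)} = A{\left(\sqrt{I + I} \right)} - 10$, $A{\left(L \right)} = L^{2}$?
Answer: $-1043770$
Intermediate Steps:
$z{\left(b,I \right)} = -10 + 2 I$ ($z{\left(b,I \right)} = \left(\sqrt{I + I}\right)^{2} - 10 = \left(\sqrt{2 I}\right)^{2} - 10 = \left(\sqrt{2} \sqrt{I}\right)^{2} - 10 = 2 I - 10 = -10 + 2 I$)
$- 31 \left(\left(168 + 156\right) \left(-98 + 202\right) + z{\left(5,-8 \right)}\right) = - 31 \left(\left(168 + 156\right) \left(-98 + 202\right) + \left(-10 + 2 \left(-8\right)\right)\right) = - 31 \left(324 \cdot 104 - 26\right) = - 31 \left(33696 - 26\right) = \left(-31\right) 33670 = -1043770$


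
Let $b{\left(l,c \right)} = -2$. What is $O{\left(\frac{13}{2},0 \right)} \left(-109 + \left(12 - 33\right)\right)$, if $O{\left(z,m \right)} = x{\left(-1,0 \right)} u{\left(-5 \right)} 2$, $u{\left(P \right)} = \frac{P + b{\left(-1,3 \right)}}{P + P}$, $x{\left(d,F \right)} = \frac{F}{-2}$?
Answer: $0$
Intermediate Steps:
$x{\left(d,F \right)} = - \frac{F}{2}$ ($x{\left(d,F \right)} = F \left(- \frac{1}{2}\right) = - \frac{F}{2}$)
$u{\left(P \right)} = \frac{-2 + P}{2 P}$ ($u{\left(P \right)} = \frac{P - 2}{P + P} = \frac{-2 + P}{2 P}$)
$O{\left(z,m \right)} = 0$ ($O{\left(z,m \right)} = \left(- \frac{1}{2}\right) 0 \frac{-2 - 5}{2 \left(-5\right)} 2 = 0 \cdot \frac{1}{2} \left(- \frac{1}{5}\right) \left(-7\right) 2 = 0 \cdot \frac{7}{10} \cdot 2 = 0 \cdot 2 = 0$)
$O{\left(\frac{13}{2},0 \right)} \left(-109 + \left(12 - 33\right)\right) = 0 \left(-109 + \left(12 - 33\right)\right) = 0 \left(-109 - 21\right) = 0 \left(-130\right) = 0$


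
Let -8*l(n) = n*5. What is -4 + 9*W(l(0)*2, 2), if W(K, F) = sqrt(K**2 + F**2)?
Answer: 14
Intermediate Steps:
l(n) = -5*n/8 (l(n) = -n*5/8 = -5*n/8)
W(K, F) = sqrt(F**2 + K**2)
-4 + 9*W(l(0)*2, 2) = -4 + 9*sqrt(2**2 + (-5/8*0*2)**2) = -4 + 9*sqrt(4 + (0*2)**2) = -4 + 9*sqrt(4 + 0**2) = -4 + 9*sqrt(4 + 0) = -4 + 9*sqrt(4) = -4 + 9*2 = -4 + 18 = 14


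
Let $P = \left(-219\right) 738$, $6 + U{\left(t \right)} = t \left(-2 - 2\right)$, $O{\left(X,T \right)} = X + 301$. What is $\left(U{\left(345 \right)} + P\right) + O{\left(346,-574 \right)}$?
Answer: $-162361$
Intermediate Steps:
$O{\left(X,T \right)} = 301 + X$
$U{\left(t \right)} = -6 - 4 t$ ($U{\left(t \right)} = -6 + t \left(-2 - 2\right) = -6 + t \left(-4\right) = -6 - 4 t$)
$P = -161622$
$\left(U{\left(345 \right)} + P\right) + O{\left(346,-574 \right)} = \left(\left(-6 - 1380\right) - 161622\right) + \left(301 + 346\right) = \left(\left(-6 - 1380\right) - 161622\right) + 647 = \left(-1386 - 161622\right) + 647 = -163008 + 647 = -162361$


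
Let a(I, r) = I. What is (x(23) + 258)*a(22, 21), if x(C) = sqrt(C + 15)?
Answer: 5676 + 22*sqrt(38) ≈ 5811.6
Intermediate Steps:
x(C) = sqrt(15 + C)
(x(23) + 258)*a(22, 21) = (sqrt(15 + 23) + 258)*22 = (sqrt(38) + 258)*22 = (258 + sqrt(38))*22 = 5676 + 22*sqrt(38)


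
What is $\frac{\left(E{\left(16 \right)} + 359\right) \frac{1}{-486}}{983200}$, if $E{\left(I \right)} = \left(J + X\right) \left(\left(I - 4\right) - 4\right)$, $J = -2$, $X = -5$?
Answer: $- \frac{101}{159278400} \approx -6.3411 \cdot 10^{-7}$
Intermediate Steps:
$E{\left(I \right)} = 56 - 7 I$ ($E{\left(I \right)} = \left(-2 - 5\right) \left(\left(I - 4\right) - 4\right) = - 7 \left(\left(-4 + I\right) - 4\right) = - 7 \left(-8 + I\right) = 56 - 7 I$)
$\frac{\left(E{\left(16 \right)} + 359\right) \frac{1}{-486}}{983200} = \frac{\left(\left(56 - 112\right) + 359\right) \frac{1}{-486}}{983200} = \left(\left(56 - 112\right) + 359\right) \left(- \frac{1}{486}\right) \frac{1}{983200} = \left(-56 + 359\right) \left(- \frac{1}{486}\right) \frac{1}{983200} = 303 \left(- \frac{1}{486}\right) \frac{1}{983200} = \left(- \frac{101}{162}\right) \frac{1}{983200} = - \frac{101}{159278400}$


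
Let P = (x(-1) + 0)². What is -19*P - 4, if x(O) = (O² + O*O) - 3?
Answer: -23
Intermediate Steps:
x(O) = -3 + 2*O² (x(O) = (O² + O²) - 3 = 2*O² - 3 = -3 + 2*O²)
P = 1 (P = ((-3 + 2*(-1)²) + 0)² = ((-3 + 2*1) + 0)² = ((-3 + 2) + 0)² = (-1 + 0)² = (-1)² = 1)
-19*P - 4 = -19*1 - 4 = -19 - 4 = -23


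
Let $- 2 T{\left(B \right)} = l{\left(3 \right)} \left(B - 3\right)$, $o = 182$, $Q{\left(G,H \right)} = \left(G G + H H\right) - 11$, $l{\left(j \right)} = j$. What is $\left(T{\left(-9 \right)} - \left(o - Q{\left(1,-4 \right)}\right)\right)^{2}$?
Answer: $24964$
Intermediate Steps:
$Q{\left(G,H \right)} = -11 + G^{2} + H^{2}$ ($Q{\left(G,H \right)} = \left(G^{2} + H^{2}\right) - 11 = -11 + G^{2} + H^{2}$)
$T{\left(B \right)} = \frac{9}{2} - \frac{3 B}{2}$ ($T{\left(B \right)} = - \frac{3 \left(B - 3\right)}{2} = - \frac{3 \left(-3 + B\right)}{2} = - \frac{-9 + 3 B}{2} = \frac{9}{2} - \frac{3 B}{2}$)
$\left(T{\left(-9 \right)} - \left(o - Q{\left(1,-4 \right)}\right)\right)^{2} = \left(\left(\frac{9}{2} - - \frac{27}{2}\right) + \left(\left(-11 + 1^{2} + \left(-4\right)^{2}\right) - 182\right)\right)^{2} = \left(\left(\frac{9}{2} + \frac{27}{2}\right) + \left(\left(-11 + 1 + 16\right) - 182\right)\right)^{2} = \left(18 + \left(6 - 182\right)\right)^{2} = \left(18 - 176\right)^{2} = \left(-158\right)^{2} = 24964$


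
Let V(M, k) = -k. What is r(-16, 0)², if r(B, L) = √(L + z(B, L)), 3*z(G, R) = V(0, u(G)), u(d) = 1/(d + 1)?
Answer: 1/45 ≈ 0.022222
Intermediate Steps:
u(d) = 1/(1 + d)
z(G, R) = -1/(3*(1 + G)) (z(G, R) = (-1/(1 + G))/3 = -1/(3*(1 + G)))
r(B, L) = √(L - 1/(3 + 3*B))
r(-16, 0)² = (√3*√(-1/(1 - 16) + 3*0)/3)² = (√3*√(-1/(-15) + 0)/3)² = (√3*√(-1*(-1/15) + 0)/3)² = (√3*√(1/15 + 0)/3)² = (√3*√(1/15)/3)² = (√3*(√15/15)/3)² = (√5/15)² = 1/45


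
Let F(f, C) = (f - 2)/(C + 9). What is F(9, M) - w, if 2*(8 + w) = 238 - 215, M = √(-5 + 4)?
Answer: -112/41 - 7*I/82 ≈ -2.7317 - 0.085366*I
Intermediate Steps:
M = I (M = √(-1) = I ≈ 1.0*I)
F(f, C) = (-2 + f)/(9 + C)
w = 7/2 (w = -8 + (238 - 215)/2 = -8 + (½)*23 = -8 + 23/2 = 7/2 ≈ 3.5000)
F(9, M) - w = (-2 + 9)/(9 + I) - 1*7/2 = ((9 - I)/82)*7 - 7/2 = 7*(9 - I)/82 - 7/2 = -7/2 + 7*(9 - I)/82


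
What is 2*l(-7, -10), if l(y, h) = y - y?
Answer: 0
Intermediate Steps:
l(y, h) = 0
2*l(-7, -10) = 2*0 = 0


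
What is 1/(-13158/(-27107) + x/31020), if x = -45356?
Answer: -210214785/205325983 ≈ -1.0238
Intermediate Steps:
1/(-13158/(-27107) + x/31020) = 1/(-13158/(-27107) - 45356/31020) = 1/(-13158*(-1/27107) - 45356*1/31020) = 1/(13158/27107 - 11339/7755) = 1/(-205325983/210214785) = -210214785/205325983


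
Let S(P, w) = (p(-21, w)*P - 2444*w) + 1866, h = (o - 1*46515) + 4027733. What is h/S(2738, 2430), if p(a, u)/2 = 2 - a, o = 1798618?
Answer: -2889918/2905553 ≈ -0.99462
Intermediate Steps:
p(a, u) = 4 - 2*a (p(a, u) = 2*(2 - a) = 4 - 2*a)
h = 5779836 (h = (1798618 - 1*46515) + 4027733 = (1798618 - 46515) + 4027733 = 1752103 + 4027733 = 5779836)
S(P, w) = 1866 - 2444*w + 46*P (S(P, w) = ((4 - 2*(-21))*P - 2444*w) + 1866 = ((4 + 42)*P - 2444*w) + 1866 = (46*P - 2444*w) + 1866 = (-2444*w + 46*P) + 1866 = 1866 - 2444*w + 46*P)
h/S(2738, 2430) = 5779836/(1866 - 2444*2430 + 46*2738) = 5779836/(1866 - 5938920 + 125948) = 5779836/(-5811106) = 5779836*(-1/5811106) = -2889918/2905553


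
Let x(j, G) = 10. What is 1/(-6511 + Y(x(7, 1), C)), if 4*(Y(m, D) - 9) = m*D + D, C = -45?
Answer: -4/26503 ≈ -0.00015093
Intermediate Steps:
Y(m, D) = 9 + D/4 + D*m/4 (Y(m, D) = 9 + (m*D + D)/4 = 9 + (D*m + D)/4 = 9 + (D + D*m)/4 = 9 + (D/4 + D*m/4) = 9 + D/4 + D*m/4)
1/(-6511 + Y(x(7, 1), C)) = 1/(-6511 + (9 + (1/4)*(-45) + (1/4)*(-45)*10)) = 1/(-6511 + (9 - 45/4 - 225/2)) = 1/(-6511 - 459/4) = 1/(-26503/4) = -4/26503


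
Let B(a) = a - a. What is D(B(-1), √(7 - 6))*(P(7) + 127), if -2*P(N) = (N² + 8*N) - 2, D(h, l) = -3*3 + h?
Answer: -1359/2 ≈ -679.50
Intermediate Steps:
B(a) = 0
D(h, l) = -9 + h
P(N) = 1 - 4*N - N²/2 (P(N) = -((N² + 8*N) - 2)/2 = -(-2 + N² + 8*N)/2 = 1 - 4*N - N²/2)
D(B(-1), √(7 - 6))*(P(7) + 127) = (-9 + 0)*((1 - 4*7 - ½*7²) + 127) = -9*((1 - 28 - ½*49) + 127) = -9*((1 - 28 - 49/2) + 127) = -9*(-103/2 + 127) = -9*151/2 = -1359/2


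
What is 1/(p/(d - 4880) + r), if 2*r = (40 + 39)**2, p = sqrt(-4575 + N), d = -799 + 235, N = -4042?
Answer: 92482682888/288592211960621 + 5444*I*sqrt(8617)/288592211960621 ≈ 0.00032046 + 1.7511e-9*I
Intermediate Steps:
d = -564
p = I*sqrt(8617) (p = sqrt(-4575 - 4042) = sqrt(-8617) = I*sqrt(8617) ≈ 92.828*I)
r = 6241/2 (r = (40 + 39)**2/2 = (1/2)*79**2 = (1/2)*6241 = 6241/2 ≈ 3120.5)
1/(p/(d - 4880) + r) = 1/((I*sqrt(8617))/(-564 - 4880) + 6241/2) = 1/((I*sqrt(8617))/(-5444) + 6241/2) = 1/((I*sqrt(8617))*(-1/5444) + 6241/2) = 1/(-I*sqrt(8617)/5444 + 6241/2) = 1/(6241/2 - I*sqrt(8617)/5444)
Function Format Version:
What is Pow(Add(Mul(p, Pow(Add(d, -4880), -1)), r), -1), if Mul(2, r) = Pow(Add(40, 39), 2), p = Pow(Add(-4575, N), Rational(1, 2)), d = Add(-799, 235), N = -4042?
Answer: Add(Rational(92482682888, 288592211960621), Mul(Rational(5444, 288592211960621), I, Pow(8617, Rational(1, 2)))) ≈ Add(0.00032046, Mul(1.7511e-9, I))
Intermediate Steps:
d = -564
p = Mul(I, Pow(8617, Rational(1, 2))) (p = Pow(Add(-4575, -4042), Rational(1, 2)) = Pow(-8617, Rational(1, 2)) = Mul(I, Pow(8617, Rational(1, 2))) ≈ Mul(92.828, I))
r = Rational(6241, 2) (r = Mul(Rational(1, 2), Pow(Add(40, 39), 2)) = Mul(Rational(1, 2), Pow(79, 2)) = Mul(Rational(1, 2), 6241) = Rational(6241, 2) ≈ 3120.5)
Pow(Add(Mul(p, Pow(Add(d, -4880), -1)), r), -1) = Pow(Add(Mul(Mul(I, Pow(8617, Rational(1, 2))), Pow(Add(-564, -4880), -1)), Rational(6241, 2)), -1) = Pow(Add(Mul(Mul(I, Pow(8617, Rational(1, 2))), Pow(-5444, -1)), Rational(6241, 2)), -1) = Pow(Add(Mul(Mul(I, Pow(8617, Rational(1, 2))), Rational(-1, 5444)), Rational(6241, 2)), -1) = Pow(Add(Mul(Rational(-1, 5444), I, Pow(8617, Rational(1, 2))), Rational(6241, 2)), -1) = Pow(Add(Rational(6241, 2), Mul(Rational(-1, 5444), I, Pow(8617, Rational(1, 2)))), -1)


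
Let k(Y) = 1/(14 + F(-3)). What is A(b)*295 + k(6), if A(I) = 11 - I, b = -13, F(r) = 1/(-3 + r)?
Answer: 587646/83 ≈ 7080.1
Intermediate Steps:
k(Y) = 6/83 (k(Y) = 1/(14 + 1/(-3 - 3)) = 1/(14 + 1/(-6)) = 1/(14 - 1/6) = 1/(83/6) = 6/83)
A(b)*295 + k(6) = (11 - 1*(-13))*295 + 6/83 = (11 + 13)*295 + 6/83 = 24*295 + 6/83 = 7080 + 6/83 = 587646/83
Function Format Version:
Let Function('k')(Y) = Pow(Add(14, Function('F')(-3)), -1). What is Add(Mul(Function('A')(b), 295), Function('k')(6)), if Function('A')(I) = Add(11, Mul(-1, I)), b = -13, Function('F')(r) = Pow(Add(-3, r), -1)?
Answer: Rational(587646, 83) ≈ 7080.1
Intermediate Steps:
Function('k')(Y) = Rational(6, 83) (Function('k')(Y) = Pow(Add(14, Pow(Add(-3, -3), -1)), -1) = Pow(Add(14, Pow(-6, -1)), -1) = Pow(Add(14, Rational(-1, 6)), -1) = Pow(Rational(83, 6), -1) = Rational(6, 83))
Add(Mul(Function('A')(b), 295), Function('k')(6)) = Add(Mul(Add(11, Mul(-1, -13)), 295), Rational(6, 83)) = Add(Mul(Add(11, 13), 295), Rational(6, 83)) = Add(Mul(24, 295), Rational(6, 83)) = Add(7080, Rational(6, 83)) = Rational(587646, 83)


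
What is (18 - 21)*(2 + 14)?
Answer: -48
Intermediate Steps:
(18 - 21)*(2 + 14) = -3*16 = -48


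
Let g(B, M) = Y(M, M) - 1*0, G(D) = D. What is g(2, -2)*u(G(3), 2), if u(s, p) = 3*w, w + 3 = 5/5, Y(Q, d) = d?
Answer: 12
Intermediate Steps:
w = -2 (w = -3 + 5/5 = -3 + 5*(1/5) = -3 + 1 = -2)
g(B, M) = M (g(B, M) = M - 1*0 = M + 0 = M)
u(s, p) = -6 (u(s, p) = 3*(-2) = -6)
g(2, -2)*u(G(3), 2) = -2*(-6) = 12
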